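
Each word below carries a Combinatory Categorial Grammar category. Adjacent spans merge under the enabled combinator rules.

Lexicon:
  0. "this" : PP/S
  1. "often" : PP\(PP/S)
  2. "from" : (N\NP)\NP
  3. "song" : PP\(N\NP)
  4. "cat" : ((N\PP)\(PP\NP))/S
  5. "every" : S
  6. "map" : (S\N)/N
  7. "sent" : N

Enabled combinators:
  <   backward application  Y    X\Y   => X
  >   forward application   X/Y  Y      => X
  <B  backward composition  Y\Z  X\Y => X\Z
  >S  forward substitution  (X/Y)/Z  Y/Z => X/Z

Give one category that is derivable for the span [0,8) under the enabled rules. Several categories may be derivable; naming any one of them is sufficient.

S

[0,8] S   <
  [0,6] N   <
    [0,2] PP   <
      [0,1] "this" : PP/S
      [1,2] "often" : PP\(PP/S)
    [2,6] N\PP   <
      [2,4] PP\NP   <B
        [2,3] "from" : (N\NP)\NP
        [3,4] "song" : PP\(N\NP)
      [4,6] (N\PP)\(PP\NP)   >
        [4,5] "cat" : ((N\PP)\(PP\NP))/S
        [5,6] "every" : S
  [6,8] S\N   >
    [6,7] "map" : (S\N)/N
    [7,8] "sent" : N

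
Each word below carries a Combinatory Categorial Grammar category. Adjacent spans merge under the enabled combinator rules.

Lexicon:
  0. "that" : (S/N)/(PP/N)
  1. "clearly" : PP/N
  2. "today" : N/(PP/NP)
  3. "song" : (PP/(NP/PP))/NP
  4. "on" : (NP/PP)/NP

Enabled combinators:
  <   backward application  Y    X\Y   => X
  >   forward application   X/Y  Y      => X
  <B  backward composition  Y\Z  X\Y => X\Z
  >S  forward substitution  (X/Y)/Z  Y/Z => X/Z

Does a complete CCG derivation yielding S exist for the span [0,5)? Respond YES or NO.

YES

[0,5] S   >
  [0,2] S/N   >
    [0,1] "that" : (S/N)/(PP/N)
    [1,2] "clearly" : PP/N
  [2,5] N   >
    [2,3] "today" : N/(PP/NP)
    [3,5] PP/NP   >S
      [3,4] "song" : (PP/(NP/PP))/NP
      [4,5] "on" : (NP/PP)/NP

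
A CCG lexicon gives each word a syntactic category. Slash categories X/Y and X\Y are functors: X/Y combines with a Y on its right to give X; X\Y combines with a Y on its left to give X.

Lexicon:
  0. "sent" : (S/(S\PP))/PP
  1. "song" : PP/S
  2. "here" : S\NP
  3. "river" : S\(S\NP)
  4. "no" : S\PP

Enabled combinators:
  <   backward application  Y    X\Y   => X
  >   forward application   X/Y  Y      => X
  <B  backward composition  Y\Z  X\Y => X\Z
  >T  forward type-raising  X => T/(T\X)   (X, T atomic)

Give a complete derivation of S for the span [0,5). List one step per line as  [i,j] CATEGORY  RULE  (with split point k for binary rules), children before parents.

[0,1] (S/(S\PP))/PP  lex  "sent"
[1,2] PP/S  lex  "song"
[2,3] S\NP  lex  "here"
[3,4] S\(S\NP)  lex  "river"
[2,4] S  <  k=3
[1,4] PP  >  k=2
[0,4] S/(S\PP)  >  k=1
[4,5] S\PP  lex  "no"
[0,5] S  >  k=4

[0,5] S   >
  [0,4] S/(S\PP)   >
    [0,1] "sent" : (S/(S\PP))/PP
    [1,4] PP   >
      [1,2] "song" : PP/S
      [2,4] S   <
        [2,3] "here" : S\NP
        [3,4] "river" : S\(S\NP)
  [4,5] "no" : S\PP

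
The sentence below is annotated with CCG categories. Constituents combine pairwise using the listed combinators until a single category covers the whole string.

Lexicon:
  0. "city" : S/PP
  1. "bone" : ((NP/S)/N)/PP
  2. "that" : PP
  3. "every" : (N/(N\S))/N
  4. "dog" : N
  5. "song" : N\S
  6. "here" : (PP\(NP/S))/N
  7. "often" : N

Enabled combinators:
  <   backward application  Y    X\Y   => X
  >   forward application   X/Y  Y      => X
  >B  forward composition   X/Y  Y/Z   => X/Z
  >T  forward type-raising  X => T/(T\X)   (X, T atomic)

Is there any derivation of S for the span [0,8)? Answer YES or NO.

[0,8] S   >
  [0,1] "city" : S/PP
  [1,8] PP   <
    [1,6] NP/S   >
      [1,3] (NP/S)/N   >
        [1,2] "bone" : ((NP/S)/N)/PP
        [2,3] "that" : PP
      [3,6] N   >
        [3,5] N/(N\S)   >
          [3,4] "every" : (N/(N\S))/N
          [4,5] "dog" : N
        [5,6] "song" : N\S
    [6,8] PP\(NP/S)   >
      [6,7] "here" : (PP\(NP/S))/N
      [7,8] "often" : N

YES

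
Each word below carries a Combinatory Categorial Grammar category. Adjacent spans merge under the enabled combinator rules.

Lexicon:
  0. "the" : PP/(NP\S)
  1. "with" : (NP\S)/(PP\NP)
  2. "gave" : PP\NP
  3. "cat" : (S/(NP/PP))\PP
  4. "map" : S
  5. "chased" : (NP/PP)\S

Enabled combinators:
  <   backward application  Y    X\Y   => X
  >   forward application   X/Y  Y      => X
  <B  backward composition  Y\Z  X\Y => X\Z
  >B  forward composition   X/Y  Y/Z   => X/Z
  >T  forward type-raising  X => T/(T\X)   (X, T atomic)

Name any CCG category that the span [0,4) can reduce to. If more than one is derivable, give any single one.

[0,6] S   >
  [0,4] S/(NP/PP)   <
    [0,3] PP   >
      [0,1] "the" : PP/(NP\S)
      [1,3] NP\S   >
        [1,2] "with" : (NP\S)/(PP\NP)
        [2,3] "gave" : PP\NP
    [3,4] "cat" : (S/(NP/PP))\PP
  [4,6] NP/PP   <
    [4,5] "map" : S
    [5,6] "chased" : (NP/PP)\S

S/(NP/PP)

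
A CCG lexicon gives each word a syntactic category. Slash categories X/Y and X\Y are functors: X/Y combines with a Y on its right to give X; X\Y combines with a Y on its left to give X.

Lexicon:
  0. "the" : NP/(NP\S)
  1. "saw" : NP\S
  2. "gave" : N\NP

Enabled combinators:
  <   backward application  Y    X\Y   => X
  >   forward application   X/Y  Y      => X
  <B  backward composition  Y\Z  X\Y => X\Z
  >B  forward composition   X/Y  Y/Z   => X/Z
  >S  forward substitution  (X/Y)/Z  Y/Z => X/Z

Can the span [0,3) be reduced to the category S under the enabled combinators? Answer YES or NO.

NP/(NP\S) NP\S N\NP
CKY chart[0,3] = {N}; S ∉ chart

NO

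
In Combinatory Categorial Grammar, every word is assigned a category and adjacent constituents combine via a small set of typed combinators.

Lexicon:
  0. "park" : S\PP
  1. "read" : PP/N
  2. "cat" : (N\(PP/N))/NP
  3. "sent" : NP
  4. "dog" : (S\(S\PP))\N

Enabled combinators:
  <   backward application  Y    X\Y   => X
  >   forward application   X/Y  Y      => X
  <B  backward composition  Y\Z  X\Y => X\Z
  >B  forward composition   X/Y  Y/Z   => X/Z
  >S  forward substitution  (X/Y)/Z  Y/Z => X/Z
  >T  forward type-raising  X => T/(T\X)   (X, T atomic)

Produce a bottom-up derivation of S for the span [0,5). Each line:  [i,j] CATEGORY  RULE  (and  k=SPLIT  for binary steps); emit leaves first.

[0,5] S   <
  [0,1] "park" : S\PP
  [1,5] S\(S\PP)   <
    [1,4] N   <
      [1,2] "read" : PP/N
      [2,4] N\(PP/N)   >
        [2,3] "cat" : (N\(PP/N))/NP
        [3,4] "sent" : NP
    [4,5] "dog" : (S\(S\PP))\N

[0,1] S\PP  lex  "park"
[1,2] PP/N  lex  "read"
[2,3] (N\(PP/N))/NP  lex  "cat"
[3,4] NP  lex  "sent"
[2,4] N\(PP/N)  >  k=3
[1,4] N  <  k=2
[4,5] (S\(S\PP))\N  lex  "dog"
[1,5] S\(S\PP)  <  k=4
[0,5] S  <  k=1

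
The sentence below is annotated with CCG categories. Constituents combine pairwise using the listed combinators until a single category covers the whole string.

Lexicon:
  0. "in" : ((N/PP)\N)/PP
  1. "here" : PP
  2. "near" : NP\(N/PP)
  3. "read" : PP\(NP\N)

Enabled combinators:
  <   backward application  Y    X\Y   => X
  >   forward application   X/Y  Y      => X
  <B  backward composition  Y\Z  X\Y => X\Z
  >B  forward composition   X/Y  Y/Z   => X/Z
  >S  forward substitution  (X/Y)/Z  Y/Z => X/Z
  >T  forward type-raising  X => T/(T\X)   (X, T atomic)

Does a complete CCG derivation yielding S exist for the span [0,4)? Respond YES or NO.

NO

((N/PP)\N)/PP PP NP\(N/PP) PP\(NP\N)
CKY chart[0,4] = {N/(N\PP), NP/(NP\PP), PP, PP/(PP\PP), S/(S\PP)}; S ∉ chart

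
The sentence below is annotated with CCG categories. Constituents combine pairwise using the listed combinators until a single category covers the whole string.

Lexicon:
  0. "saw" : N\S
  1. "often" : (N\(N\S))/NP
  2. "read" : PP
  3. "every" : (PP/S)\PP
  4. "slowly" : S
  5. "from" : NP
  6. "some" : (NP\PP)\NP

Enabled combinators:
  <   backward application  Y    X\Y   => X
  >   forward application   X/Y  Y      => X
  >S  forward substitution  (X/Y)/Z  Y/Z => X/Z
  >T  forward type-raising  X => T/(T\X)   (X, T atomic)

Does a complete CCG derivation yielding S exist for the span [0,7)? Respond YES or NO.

N\S (N\(N\S))/NP PP (PP/S)\PP S NP (NP\PP)\NP
CKY chart[0,7] = {N, N/(N\N), NP/(NP\N), PP/(PP\N), S/(S\N)}; S ∉ chart

NO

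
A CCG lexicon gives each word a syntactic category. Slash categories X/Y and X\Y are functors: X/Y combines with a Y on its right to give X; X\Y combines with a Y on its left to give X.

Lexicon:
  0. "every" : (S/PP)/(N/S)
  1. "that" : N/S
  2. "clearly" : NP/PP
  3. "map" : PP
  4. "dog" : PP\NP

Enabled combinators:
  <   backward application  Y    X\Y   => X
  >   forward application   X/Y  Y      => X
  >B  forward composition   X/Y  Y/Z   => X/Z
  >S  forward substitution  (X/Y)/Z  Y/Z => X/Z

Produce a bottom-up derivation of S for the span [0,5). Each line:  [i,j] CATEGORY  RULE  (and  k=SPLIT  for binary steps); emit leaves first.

[0,1] (S/PP)/(N/S)  lex  "every"
[1,2] N/S  lex  "that"
[0,2] S/PP  >  k=1
[2,3] NP/PP  lex  "clearly"
[3,4] PP  lex  "map"
[2,4] NP  >  k=3
[4,5] PP\NP  lex  "dog"
[2,5] PP  <  k=4
[0,5] S  >  k=2

[0,5] S   >
  [0,2] S/PP   >
    [0,1] "every" : (S/PP)/(N/S)
    [1,2] "that" : N/S
  [2,5] PP   <
    [2,4] NP   >
      [2,3] "clearly" : NP/PP
      [3,4] "map" : PP
    [4,5] "dog" : PP\NP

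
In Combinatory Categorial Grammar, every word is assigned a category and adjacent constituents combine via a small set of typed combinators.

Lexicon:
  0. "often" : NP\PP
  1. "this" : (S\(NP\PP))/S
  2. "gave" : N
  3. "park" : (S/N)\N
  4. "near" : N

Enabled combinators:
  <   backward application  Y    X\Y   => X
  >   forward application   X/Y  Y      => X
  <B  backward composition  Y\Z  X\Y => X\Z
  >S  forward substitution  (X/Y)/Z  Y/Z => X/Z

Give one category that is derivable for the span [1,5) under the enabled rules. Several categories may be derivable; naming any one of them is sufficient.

S\(NP\PP)

[0,5] S   <
  [0,1] "often" : NP\PP
  [1,5] S\(NP\PP)   >
    [1,2] "this" : (S\(NP\PP))/S
    [2,5] S   >
      [2,4] S/N   <
        [2,3] "gave" : N
        [3,4] "park" : (S/N)\N
      [4,5] "near" : N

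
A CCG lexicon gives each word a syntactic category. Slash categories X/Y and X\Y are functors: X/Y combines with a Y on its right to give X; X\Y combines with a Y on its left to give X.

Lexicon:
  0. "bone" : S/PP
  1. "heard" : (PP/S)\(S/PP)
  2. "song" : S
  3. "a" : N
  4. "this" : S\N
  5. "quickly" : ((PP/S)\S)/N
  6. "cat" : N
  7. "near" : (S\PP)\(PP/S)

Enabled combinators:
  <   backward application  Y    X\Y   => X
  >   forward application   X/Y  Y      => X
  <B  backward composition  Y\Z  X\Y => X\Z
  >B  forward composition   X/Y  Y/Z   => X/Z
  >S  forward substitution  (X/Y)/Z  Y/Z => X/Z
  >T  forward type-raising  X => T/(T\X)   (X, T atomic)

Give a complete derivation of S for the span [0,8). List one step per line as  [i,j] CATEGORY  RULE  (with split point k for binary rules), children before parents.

[0,1] S/PP  lex  "bone"
[1,2] (PP/S)\(S/PP)  lex  "heard"
[0,2] PP/S  <  k=1
[2,3] S  lex  "song"
[0,3] PP  >  k=2
[3,4] N  lex  "a"
[4,5] S\N  lex  "this"
[3,5] S  <  k=4
[5,6] ((PP/S)\S)/N  lex  "quickly"
[6,7] N  lex  "cat"
[5,7] (PP/S)\S  >  k=6
[3,7] PP/S  <  k=5
[7,8] (S\PP)\(PP/S)  lex  "near"
[3,8] S\PP  <  k=7
[0,8] S  <  k=3

[0,8] S   <
  [0,3] PP   >
    [0,2] PP/S   <
      [0,1] "bone" : S/PP
      [1,2] "heard" : (PP/S)\(S/PP)
    [2,3] "song" : S
  [3,8] S\PP   <
    [3,7] PP/S   <
      [3,5] S   <
        [3,4] "a" : N
        [4,5] "this" : S\N
      [5,7] (PP/S)\S   >
        [5,6] "quickly" : ((PP/S)\S)/N
        [6,7] "cat" : N
    [7,8] "near" : (S\PP)\(PP/S)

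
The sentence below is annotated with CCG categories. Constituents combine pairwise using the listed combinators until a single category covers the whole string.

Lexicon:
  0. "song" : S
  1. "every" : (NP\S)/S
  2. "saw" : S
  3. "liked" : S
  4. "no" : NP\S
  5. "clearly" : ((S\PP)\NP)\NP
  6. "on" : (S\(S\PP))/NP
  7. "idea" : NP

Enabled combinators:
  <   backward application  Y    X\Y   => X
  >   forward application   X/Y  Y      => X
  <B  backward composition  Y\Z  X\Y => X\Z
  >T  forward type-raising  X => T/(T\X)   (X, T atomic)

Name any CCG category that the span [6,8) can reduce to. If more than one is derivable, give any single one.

S\(S\PP)

[0,8] S   <
  [0,6] S\PP   <
    [0,3] NP   >
      [0,1] NP/(NP\S)   >T
        [0,1] "song" : S
      [1,3] NP\S   >
        [1,2] "every" : (NP\S)/S
        [2,3] "saw" : S
    [3,6] (S\PP)\NP   <
      [3,5] NP   <
        [3,4] "liked" : S
        [4,5] "no" : NP\S
      [5,6] "clearly" : ((S\PP)\NP)\NP
  [6,8] S\(S\PP)   >
    [6,7] "on" : (S\(S\PP))/NP
    [7,8] "idea" : NP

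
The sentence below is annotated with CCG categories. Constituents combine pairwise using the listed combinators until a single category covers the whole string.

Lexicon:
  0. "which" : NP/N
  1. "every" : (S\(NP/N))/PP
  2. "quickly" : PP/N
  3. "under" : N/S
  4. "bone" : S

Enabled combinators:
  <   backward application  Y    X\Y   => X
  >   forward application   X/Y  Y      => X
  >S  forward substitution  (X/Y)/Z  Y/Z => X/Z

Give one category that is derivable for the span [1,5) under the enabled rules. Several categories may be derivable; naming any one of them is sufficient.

[0,5] S   <
  [0,1] "which" : NP/N
  [1,5] S\(NP/N)   >
    [1,2] "every" : (S\(NP/N))/PP
    [2,5] PP   >
      [2,3] "quickly" : PP/N
      [3,5] N   >
        [3,4] "under" : N/S
        [4,5] "bone" : S

S\(NP/N)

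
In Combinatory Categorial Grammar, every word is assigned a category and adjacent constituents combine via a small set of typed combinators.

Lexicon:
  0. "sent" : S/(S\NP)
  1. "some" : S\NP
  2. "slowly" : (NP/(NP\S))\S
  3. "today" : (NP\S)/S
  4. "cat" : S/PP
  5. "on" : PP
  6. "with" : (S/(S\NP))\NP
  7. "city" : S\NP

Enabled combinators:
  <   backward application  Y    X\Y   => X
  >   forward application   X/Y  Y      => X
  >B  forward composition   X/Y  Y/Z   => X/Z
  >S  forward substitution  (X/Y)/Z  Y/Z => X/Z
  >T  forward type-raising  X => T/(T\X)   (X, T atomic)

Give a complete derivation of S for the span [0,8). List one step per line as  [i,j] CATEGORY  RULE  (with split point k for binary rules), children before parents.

[0,1] S/(S\NP)  lex  "sent"
[1,2] S\NP  lex  "some"
[0,2] S  >  k=1
[2,3] (NP/(NP\S))\S  lex  "slowly"
[0,3] NP/(NP\S)  <  k=2
[3,4] (NP\S)/S  lex  "today"
[4,5] S/PP  lex  "cat"
[5,6] PP  lex  "on"
[4,6] S  >  k=5
[3,6] NP\S  >  k=4
[0,6] NP  >  k=3
[6,7] (S/(S\NP))\NP  lex  "with"
[0,7] S/(S\NP)  <  k=6
[7,8] S\NP  lex  "city"
[0,8] S  >  k=7

[0,8] S   >
  [0,7] S/(S\NP)   <
    [0,6] NP   >
      [0,3] NP/(NP\S)   <
        [0,2] S   >
          [0,1] "sent" : S/(S\NP)
          [1,2] "some" : S\NP
        [2,3] "slowly" : (NP/(NP\S))\S
      [3,6] NP\S   >
        [3,4] "today" : (NP\S)/S
        [4,6] S   >
          [4,5] "cat" : S/PP
          [5,6] "on" : PP
    [6,7] "with" : (S/(S\NP))\NP
  [7,8] "city" : S\NP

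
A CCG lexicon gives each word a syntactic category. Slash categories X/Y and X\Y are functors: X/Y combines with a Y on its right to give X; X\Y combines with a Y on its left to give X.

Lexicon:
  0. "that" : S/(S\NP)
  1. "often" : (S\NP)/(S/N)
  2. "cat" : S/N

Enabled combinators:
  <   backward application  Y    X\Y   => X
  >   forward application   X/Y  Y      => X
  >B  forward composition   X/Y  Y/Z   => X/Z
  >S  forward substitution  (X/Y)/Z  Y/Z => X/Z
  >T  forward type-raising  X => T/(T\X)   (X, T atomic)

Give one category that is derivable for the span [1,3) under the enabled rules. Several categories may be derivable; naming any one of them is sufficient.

[0,3] S   >
  [0,1] "that" : S/(S\NP)
  [1,3] S\NP   >
    [1,2] "often" : (S\NP)/(S/N)
    [2,3] "cat" : S/N

S\NP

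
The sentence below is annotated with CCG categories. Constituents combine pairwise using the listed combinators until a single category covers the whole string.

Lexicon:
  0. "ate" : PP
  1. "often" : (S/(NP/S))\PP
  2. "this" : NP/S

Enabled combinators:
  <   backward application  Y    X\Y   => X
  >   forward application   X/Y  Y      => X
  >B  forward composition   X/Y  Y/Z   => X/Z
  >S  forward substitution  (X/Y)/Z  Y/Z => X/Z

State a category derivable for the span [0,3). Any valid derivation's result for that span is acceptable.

[0,3] S   >
  [0,2] S/(NP/S)   <
    [0,1] "ate" : PP
    [1,2] "often" : (S/(NP/S))\PP
  [2,3] "this" : NP/S

S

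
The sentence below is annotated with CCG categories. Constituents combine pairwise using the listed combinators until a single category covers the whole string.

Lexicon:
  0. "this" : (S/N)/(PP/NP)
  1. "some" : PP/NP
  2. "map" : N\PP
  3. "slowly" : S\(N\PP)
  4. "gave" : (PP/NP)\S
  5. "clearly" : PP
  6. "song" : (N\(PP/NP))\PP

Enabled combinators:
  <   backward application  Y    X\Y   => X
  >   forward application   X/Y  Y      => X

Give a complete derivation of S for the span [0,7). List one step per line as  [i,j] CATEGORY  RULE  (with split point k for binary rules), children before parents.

[0,1] (S/N)/(PP/NP)  lex  "this"
[1,2] PP/NP  lex  "some"
[0,2] S/N  >  k=1
[2,3] N\PP  lex  "map"
[3,4] S\(N\PP)  lex  "slowly"
[2,4] S  <  k=3
[4,5] (PP/NP)\S  lex  "gave"
[2,5] PP/NP  <  k=4
[5,6] PP  lex  "clearly"
[6,7] (N\(PP/NP))\PP  lex  "song"
[5,7] N\(PP/NP)  <  k=6
[2,7] N  <  k=5
[0,7] S  >  k=2

[0,7] S   >
  [0,2] S/N   >
    [0,1] "this" : (S/N)/(PP/NP)
    [1,2] "some" : PP/NP
  [2,7] N   <
    [2,5] PP/NP   <
      [2,4] S   <
        [2,3] "map" : N\PP
        [3,4] "slowly" : S\(N\PP)
      [4,5] "gave" : (PP/NP)\S
    [5,7] N\(PP/NP)   <
      [5,6] "clearly" : PP
      [6,7] "song" : (N\(PP/NP))\PP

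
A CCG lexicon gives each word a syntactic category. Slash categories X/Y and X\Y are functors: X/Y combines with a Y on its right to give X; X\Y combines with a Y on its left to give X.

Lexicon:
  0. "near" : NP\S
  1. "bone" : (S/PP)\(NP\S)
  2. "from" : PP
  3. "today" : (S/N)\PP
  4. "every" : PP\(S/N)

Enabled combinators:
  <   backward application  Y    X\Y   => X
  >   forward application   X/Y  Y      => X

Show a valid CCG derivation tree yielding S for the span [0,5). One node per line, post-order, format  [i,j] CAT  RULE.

[0,5] S   >
  [0,2] S/PP   <
    [0,1] "near" : NP\S
    [1,2] "bone" : (S/PP)\(NP\S)
  [2,5] PP   <
    [2,4] S/N   <
      [2,3] "from" : PP
      [3,4] "today" : (S/N)\PP
    [4,5] "every" : PP\(S/N)

[0,1] NP\S  lex  "near"
[1,2] (S/PP)\(NP\S)  lex  "bone"
[0,2] S/PP  <  k=1
[2,3] PP  lex  "from"
[3,4] (S/N)\PP  lex  "today"
[2,4] S/N  <  k=3
[4,5] PP\(S/N)  lex  "every"
[2,5] PP  <  k=4
[0,5] S  >  k=2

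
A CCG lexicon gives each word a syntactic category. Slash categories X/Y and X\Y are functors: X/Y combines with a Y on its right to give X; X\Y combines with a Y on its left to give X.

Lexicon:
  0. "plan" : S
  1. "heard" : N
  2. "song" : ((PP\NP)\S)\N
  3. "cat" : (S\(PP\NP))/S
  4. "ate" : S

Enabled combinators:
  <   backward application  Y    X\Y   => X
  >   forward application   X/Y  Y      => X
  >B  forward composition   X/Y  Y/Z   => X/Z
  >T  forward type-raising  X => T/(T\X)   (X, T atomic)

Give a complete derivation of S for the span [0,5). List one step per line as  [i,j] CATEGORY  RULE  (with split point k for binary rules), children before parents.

[0,5] S   <
  [0,3] PP\NP   <
    [0,1] "plan" : S
    [1,3] (PP\NP)\S   <
      [1,2] "heard" : N
      [2,3] "song" : ((PP\NP)\S)\N
  [3,5] S\(PP\NP)   >
    [3,4] "cat" : (S\(PP\NP))/S
    [4,5] "ate" : S

[0,1] S  lex  "plan"
[1,2] N  lex  "heard"
[2,3] ((PP\NP)\S)\N  lex  "song"
[1,3] (PP\NP)\S  <  k=2
[0,3] PP\NP  <  k=1
[3,4] (S\(PP\NP))/S  lex  "cat"
[4,5] S  lex  "ate"
[3,5] S\(PP\NP)  >  k=4
[0,5] S  <  k=3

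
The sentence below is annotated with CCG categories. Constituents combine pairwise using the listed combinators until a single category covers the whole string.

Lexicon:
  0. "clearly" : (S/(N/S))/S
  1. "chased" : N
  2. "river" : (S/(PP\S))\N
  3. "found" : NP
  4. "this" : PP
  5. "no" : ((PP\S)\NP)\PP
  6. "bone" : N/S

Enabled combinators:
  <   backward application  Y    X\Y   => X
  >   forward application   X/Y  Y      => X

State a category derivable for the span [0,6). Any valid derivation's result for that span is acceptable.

S/(N/S)

[0,7] S   >
  [0,6] S/(N/S)   >
    [0,1] "clearly" : (S/(N/S))/S
    [1,6] S   >
      [1,3] S/(PP\S)   <
        [1,2] "chased" : N
        [2,3] "river" : (S/(PP\S))\N
      [3,6] PP\S   <
        [3,4] "found" : NP
        [4,6] (PP\S)\NP   <
          [4,5] "this" : PP
          [5,6] "no" : ((PP\S)\NP)\PP
  [6,7] "bone" : N/S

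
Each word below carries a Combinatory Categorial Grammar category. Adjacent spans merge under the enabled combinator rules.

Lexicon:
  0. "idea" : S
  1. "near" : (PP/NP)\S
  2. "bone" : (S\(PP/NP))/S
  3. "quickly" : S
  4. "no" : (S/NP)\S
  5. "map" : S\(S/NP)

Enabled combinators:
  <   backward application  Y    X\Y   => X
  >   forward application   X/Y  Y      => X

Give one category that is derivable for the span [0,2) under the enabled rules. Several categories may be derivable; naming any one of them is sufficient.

PP/NP

[0,6] S   <
  [0,2] PP/NP   <
    [0,1] "idea" : S
    [1,2] "near" : (PP/NP)\S
  [2,6] S\(PP/NP)   >
    [2,3] "bone" : (S\(PP/NP))/S
    [3,6] S   <
      [3,5] S/NP   <
        [3,4] "quickly" : S
        [4,5] "no" : (S/NP)\S
      [5,6] "map" : S\(S/NP)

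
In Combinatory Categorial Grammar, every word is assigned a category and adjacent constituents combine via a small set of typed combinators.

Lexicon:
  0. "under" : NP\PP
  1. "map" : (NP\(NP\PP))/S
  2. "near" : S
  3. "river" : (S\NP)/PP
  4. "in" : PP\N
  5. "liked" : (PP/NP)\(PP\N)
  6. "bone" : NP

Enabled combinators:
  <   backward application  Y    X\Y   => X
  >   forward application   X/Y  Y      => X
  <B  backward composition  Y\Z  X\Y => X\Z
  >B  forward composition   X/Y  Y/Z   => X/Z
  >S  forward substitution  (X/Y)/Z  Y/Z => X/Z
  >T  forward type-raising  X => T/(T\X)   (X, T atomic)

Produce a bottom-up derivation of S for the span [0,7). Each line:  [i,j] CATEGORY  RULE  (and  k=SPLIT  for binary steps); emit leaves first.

[0,7] S   <
  [0,3] NP   <
    [0,1] "under" : NP\PP
    [1,3] NP\(NP\PP)   >
      [1,2] "map" : (NP\(NP\PP))/S
      [2,3] "near" : S
  [3,7] S\NP   >
    [3,4] "river" : (S\NP)/PP
    [4,7] PP   >
      [4,6] PP/NP   <
        [4,5] "in" : PP\N
        [5,6] "liked" : (PP/NP)\(PP\N)
      [6,7] "bone" : NP

[0,1] NP\PP  lex  "under"
[1,2] (NP\(NP\PP))/S  lex  "map"
[2,3] S  lex  "near"
[1,3] NP\(NP\PP)  >  k=2
[0,3] NP  <  k=1
[3,4] (S\NP)/PP  lex  "river"
[4,5] PP\N  lex  "in"
[5,6] (PP/NP)\(PP\N)  lex  "liked"
[4,6] PP/NP  <  k=5
[6,7] NP  lex  "bone"
[4,7] PP  >  k=6
[3,7] S\NP  >  k=4
[0,7] S  <  k=3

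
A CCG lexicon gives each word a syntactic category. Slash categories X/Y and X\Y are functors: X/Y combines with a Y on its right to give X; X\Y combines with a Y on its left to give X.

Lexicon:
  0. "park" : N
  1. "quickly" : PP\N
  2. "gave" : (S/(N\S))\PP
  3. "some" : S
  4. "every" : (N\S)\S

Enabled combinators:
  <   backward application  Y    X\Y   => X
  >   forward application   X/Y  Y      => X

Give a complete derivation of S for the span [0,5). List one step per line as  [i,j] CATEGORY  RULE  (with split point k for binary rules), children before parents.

[0,5] S   >
  [0,3] S/(N\S)   <
    [0,2] PP   <
      [0,1] "park" : N
      [1,2] "quickly" : PP\N
    [2,3] "gave" : (S/(N\S))\PP
  [3,5] N\S   <
    [3,4] "some" : S
    [4,5] "every" : (N\S)\S

[0,1] N  lex  "park"
[1,2] PP\N  lex  "quickly"
[0,2] PP  <  k=1
[2,3] (S/(N\S))\PP  lex  "gave"
[0,3] S/(N\S)  <  k=2
[3,4] S  lex  "some"
[4,5] (N\S)\S  lex  "every"
[3,5] N\S  <  k=4
[0,5] S  >  k=3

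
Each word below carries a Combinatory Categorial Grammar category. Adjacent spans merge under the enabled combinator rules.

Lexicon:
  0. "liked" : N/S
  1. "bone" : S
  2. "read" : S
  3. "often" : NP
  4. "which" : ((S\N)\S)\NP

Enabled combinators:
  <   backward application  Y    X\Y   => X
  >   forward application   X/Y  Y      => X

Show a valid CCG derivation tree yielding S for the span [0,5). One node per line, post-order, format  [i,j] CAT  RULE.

[0,1] N/S  lex  "liked"
[1,2] S  lex  "bone"
[0,2] N  >  k=1
[2,3] S  lex  "read"
[3,4] NP  lex  "often"
[4,5] ((S\N)\S)\NP  lex  "which"
[3,5] (S\N)\S  <  k=4
[2,5] S\N  <  k=3
[0,5] S  <  k=2

[0,5] S   <
  [0,2] N   >
    [0,1] "liked" : N/S
    [1,2] "bone" : S
  [2,5] S\N   <
    [2,3] "read" : S
    [3,5] (S\N)\S   <
      [3,4] "often" : NP
      [4,5] "which" : ((S\N)\S)\NP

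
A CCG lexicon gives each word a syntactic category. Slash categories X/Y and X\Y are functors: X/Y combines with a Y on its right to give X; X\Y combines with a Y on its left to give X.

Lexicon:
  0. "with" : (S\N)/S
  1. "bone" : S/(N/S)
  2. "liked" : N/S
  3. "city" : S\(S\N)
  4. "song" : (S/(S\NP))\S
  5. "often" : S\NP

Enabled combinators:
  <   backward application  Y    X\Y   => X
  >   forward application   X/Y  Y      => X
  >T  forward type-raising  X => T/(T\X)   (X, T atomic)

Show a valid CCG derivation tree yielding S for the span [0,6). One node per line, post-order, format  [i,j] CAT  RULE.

[0,1] (S\N)/S  lex  "with"
[1,2] S/(N/S)  lex  "bone"
[2,3] N/S  lex  "liked"
[1,3] S  >  k=2
[0,3] S\N  >  k=1
[3,4] S\(S\N)  lex  "city"
[0,4] S  <  k=3
[4,5] (S/(S\NP))\S  lex  "song"
[0,5] S/(S\NP)  <  k=4
[5,6] S\NP  lex  "often"
[0,6] S  >  k=5

[0,6] S   >
  [0,5] S/(S\NP)   <
    [0,4] S   <
      [0,3] S\N   >
        [0,1] "with" : (S\N)/S
        [1,3] S   >
          [1,2] "bone" : S/(N/S)
          [2,3] "liked" : N/S
      [3,4] "city" : S\(S\N)
    [4,5] "song" : (S/(S\NP))\S
  [5,6] "often" : S\NP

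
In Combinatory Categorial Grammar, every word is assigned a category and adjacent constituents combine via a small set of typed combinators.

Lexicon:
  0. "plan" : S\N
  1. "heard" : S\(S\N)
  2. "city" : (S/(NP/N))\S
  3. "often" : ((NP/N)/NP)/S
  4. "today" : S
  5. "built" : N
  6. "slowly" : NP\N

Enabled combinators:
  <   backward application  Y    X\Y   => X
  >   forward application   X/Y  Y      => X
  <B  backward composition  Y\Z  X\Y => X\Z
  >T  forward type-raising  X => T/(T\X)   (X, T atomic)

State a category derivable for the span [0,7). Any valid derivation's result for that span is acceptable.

[0,7] S   >
  [0,3] S/(NP/N)   <
    [0,2] S   <
      [0,1] "plan" : S\N
      [1,2] "heard" : S\(S\N)
    [2,3] "city" : (S/(NP/N))\S
  [3,7] NP/N   >
    [3,5] (NP/N)/NP   >
      [3,4] "often" : ((NP/N)/NP)/S
      [4,5] "today" : S
    [5,7] NP   <
      [5,6] "built" : N
      [6,7] "slowly" : NP\N

S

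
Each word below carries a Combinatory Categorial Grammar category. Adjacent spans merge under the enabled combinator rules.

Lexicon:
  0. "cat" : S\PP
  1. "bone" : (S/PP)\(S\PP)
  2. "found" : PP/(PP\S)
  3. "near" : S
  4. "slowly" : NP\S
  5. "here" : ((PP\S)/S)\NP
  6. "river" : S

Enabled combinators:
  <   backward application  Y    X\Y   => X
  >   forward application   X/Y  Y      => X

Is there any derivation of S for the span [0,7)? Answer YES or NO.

YES

[0,7] S   >
  [0,2] S/PP   <
    [0,1] "cat" : S\PP
    [1,2] "bone" : (S/PP)\(S\PP)
  [2,7] PP   >
    [2,3] "found" : PP/(PP\S)
    [3,7] PP\S   >
      [3,6] (PP\S)/S   <
        [3,5] NP   <
          [3,4] "near" : S
          [4,5] "slowly" : NP\S
        [5,6] "here" : ((PP\S)/S)\NP
      [6,7] "river" : S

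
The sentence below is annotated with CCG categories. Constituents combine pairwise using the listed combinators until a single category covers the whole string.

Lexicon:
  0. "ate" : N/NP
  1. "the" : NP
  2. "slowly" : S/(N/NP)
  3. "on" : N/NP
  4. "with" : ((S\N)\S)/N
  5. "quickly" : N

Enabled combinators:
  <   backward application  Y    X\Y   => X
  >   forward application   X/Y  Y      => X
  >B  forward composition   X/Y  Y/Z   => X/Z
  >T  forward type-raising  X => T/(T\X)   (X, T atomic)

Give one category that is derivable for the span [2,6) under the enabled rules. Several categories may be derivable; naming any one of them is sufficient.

[0,6] S   <
  [0,2] N   >
    [0,1] "ate" : N/NP
    [1,2] "the" : NP
  [2,6] S\N   <
    [2,4] S   >
      [2,3] "slowly" : S/(N/NP)
      [3,4] "on" : N/NP
    [4,6] (S\N)\S   >
      [4,5] "with" : ((S\N)\S)/N
      [5,6] "quickly" : N

S\N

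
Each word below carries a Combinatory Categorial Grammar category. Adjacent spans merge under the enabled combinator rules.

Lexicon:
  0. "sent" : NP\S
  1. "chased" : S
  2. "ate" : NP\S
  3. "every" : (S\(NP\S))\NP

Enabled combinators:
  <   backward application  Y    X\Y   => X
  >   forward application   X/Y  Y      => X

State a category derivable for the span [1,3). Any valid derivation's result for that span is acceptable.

[0,4] S   <
  [0,1] "sent" : NP\S
  [1,4] S\(NP\S)   <
    [1,3] NP   <
      [1,2] "chased" : S
      [2,3] "ate" : NP\S
    [3,4] "every" : (S\(NP\S))\NP

NP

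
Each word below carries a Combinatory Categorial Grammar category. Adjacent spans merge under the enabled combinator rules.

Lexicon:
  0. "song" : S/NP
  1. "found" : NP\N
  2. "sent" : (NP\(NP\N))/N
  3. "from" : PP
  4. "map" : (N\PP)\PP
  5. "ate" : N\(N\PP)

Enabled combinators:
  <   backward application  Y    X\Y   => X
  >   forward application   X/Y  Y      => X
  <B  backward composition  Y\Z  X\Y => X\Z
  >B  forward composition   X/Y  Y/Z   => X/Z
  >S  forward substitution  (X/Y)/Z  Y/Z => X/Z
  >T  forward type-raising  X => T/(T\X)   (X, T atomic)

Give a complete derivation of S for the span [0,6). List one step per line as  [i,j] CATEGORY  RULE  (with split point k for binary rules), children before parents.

[0,1] S/NP  lex  "song"
[1,2] NP\N  lex  "found"
[2,3] (NP\(NP\N))/N  lex  "sent"
[3,4] PP  lex  "from"
[4,5] (N\PP)\PP  lex  "map"
[3,5] N\PP  <  k=4
[5,6] N\(N\PP)  lex  "ate"
[3,6] N  <  k=5
[2,6] NP\(NP\N)  >  k=3
[1,6] NP  <  k=2
[0,6] S  >  k=1

[0,6] S   >
  [0,1] "song" : S/NP
  [1,6] NP   <
    [1,2] "found" : NP\N
    [2,6] NP\(NP\N)   >
      [2,3] "sent" : (NP\(NP\N))/N
      [3,6] N   <
        [3,5] N\PP   <
          [3,4] "from" : PP
          [4,5] "map" : (N\PP)\PP
        [5,6] "ate" : N\(N\PP)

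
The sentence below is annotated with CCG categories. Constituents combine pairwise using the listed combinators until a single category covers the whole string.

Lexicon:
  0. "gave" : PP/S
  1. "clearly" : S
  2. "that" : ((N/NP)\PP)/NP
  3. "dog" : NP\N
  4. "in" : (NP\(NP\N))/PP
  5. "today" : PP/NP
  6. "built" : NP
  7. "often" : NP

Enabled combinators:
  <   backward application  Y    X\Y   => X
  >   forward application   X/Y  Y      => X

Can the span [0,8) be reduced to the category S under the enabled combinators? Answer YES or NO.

PP/S S ((N/NP)\PP)/NP NP\N (NP\(NP\N))/PP PP/NP NP NP
CKY chart[0,8] = {N}; S ∉ chart

NO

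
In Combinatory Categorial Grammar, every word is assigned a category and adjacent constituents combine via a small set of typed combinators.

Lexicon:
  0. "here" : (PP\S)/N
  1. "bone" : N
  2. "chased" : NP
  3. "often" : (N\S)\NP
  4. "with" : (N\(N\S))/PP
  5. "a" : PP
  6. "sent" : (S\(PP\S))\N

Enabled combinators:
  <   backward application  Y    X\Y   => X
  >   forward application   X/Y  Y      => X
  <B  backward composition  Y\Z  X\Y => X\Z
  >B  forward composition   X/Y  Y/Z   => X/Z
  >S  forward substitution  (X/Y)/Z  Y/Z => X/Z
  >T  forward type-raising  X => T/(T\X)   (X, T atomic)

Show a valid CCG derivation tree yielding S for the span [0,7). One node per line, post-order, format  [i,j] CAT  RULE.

[0,7] S   <
  [0,2] PP\S   >
    [0,1] "here" : (PP\S)/N
    [1,2] "bone" : N
  [2,7] S\(PP\S)   <
    [2,6] N   <
      [2,4] N\S   <
        [2,3] "chased" : NP
        [3,4] "often" : (N\S)\NP
      [4,6] N\(N\S)   >
        [4,5] "with" : (N\(N\S))/PP
        [5,6] "a" : PP
    [6,7] "sent" : (S\(PP\S))\N

[0,1] (PP\S)/N  lex  "here"
[1,2] N  lex  "bone"
[0,2] PP\S  >  k=1
[2,3] NP  lex  "chased"
[3,4] (N\S)\NP  lex  "often"
[2,4] N\S  <  k=3
[4,5] (N\(N\S))/PP  lex  "with"
[5,6] PP  lex  "a"
[4,6] N\(N\S)  >  k=5
[2,6] N  <  k=4
[6,7] (S\(PP\S))\N  lex  "sent"
[2,7] S\(PP\S)  <  k=6
[0,7] S  <  k=2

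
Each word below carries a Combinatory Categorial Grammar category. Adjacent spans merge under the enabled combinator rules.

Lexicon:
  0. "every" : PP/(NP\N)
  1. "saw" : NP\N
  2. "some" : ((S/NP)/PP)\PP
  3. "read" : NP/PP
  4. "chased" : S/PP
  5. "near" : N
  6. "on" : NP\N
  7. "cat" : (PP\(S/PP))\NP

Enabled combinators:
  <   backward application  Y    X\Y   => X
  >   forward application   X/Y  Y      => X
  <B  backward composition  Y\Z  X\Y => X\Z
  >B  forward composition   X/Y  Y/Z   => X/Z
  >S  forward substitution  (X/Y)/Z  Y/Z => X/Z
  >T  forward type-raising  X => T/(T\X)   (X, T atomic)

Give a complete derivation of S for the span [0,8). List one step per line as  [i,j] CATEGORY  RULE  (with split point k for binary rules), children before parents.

[0,8] S   >
  [0,4] S/PP   >S
    [0,3] (S/NP)/PP   <
      [0,2] PP   >
        [0,1] "every" : PP/(NP\N)
        [1,2] "saw" : NP\N
      [2,3] "some" : ((S/NP)/PP)\PP
    [3,4] "read" : NP/PP
  [4,8] PP   <
    [4,5] "chased" : S/PP
    [5,8] PP\(S/PP)   <
      [5,7] NP   <
        [5,6] "near" : N
        [6,7] "on" : NP\N
      [7,8] "cat" : (PP\(S/PP))\NP

[0,1] PP/(NP\N)  lex  "every"
[1,2] NP\N  lex  "saw"
[0,2] PP  >  k=1
[2,3] ((S/NP)/PP)\PP  lex  "some"
[0,3] (S/NP)/PP  <  k=2
[3,4] NP/PP  lex  "read"
[0,4] S/PP  >S  k=3
[4,5] S/PP  lex  "chased"
[5,6] N  lex  "near"
[6,7] NP\N  lex  "on"
[5,7] NP  <  k=6
[7,8] (PP\(S/PP))\NP  lex  "cat"
[5,8] PP\(S/PP)  <  k=7
[4,8] PP  <  k=5
[0,8] S  >  k=4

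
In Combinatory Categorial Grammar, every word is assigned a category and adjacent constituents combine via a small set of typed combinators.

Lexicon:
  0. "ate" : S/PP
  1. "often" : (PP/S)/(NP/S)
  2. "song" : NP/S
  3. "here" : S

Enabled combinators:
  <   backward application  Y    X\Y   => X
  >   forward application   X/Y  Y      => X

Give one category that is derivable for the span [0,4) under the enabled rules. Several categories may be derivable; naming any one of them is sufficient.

[0,4] S   >
  [0,1] "ate" : S/PP
  [1,4] PP   >
    [1,3] PP/S   >
      [1,2] "often" : (PP/S)/(NP/S)
      [2,3] "song" : NP/S
    [3,4] "here" : S

S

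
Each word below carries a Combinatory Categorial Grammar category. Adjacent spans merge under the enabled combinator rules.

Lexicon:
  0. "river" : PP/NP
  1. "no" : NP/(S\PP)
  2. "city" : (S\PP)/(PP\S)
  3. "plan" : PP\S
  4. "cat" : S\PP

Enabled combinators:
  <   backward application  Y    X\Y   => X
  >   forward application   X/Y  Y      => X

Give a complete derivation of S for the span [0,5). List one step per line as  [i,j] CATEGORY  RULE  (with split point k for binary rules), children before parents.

[0,5] S   <
  [0,4] PP   >
    [0,1] "river" : PP/NP
    [1,4] NP   >
      [1,2] "no" : NP/(S\PP)
      [2,4] S\PP   >
        [2,3] "city" : (S\PP)/(PP\S)
        [3,4] "plan" : PP\S
  [4,5] "cat" : S\PP

[0,1] PP/NP  lex  "river"
[1,2] NP/(S\PP)  lex  "no"
[2,3] (S\PP)/(PP\S)  lex  "city"
[3,4] PP\S  lex  "plan"
[2,4] S\PP  >  k=3
[1,4] NP  >  k=2
[0,4] PP  >  k=1
[4,5] S\PP  lex  "cat"
[0,5] S  <  k=4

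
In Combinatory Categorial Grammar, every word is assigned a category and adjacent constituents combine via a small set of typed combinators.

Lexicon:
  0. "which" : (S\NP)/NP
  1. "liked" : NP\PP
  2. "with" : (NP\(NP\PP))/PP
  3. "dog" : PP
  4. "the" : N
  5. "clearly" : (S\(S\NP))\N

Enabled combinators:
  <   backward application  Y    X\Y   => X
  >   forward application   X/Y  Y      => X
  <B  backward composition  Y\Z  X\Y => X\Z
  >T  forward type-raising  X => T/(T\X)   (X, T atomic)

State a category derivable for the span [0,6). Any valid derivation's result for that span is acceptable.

[0,6] S   <
  [0,4] S\NP   >
    [0,1] "which" : (S\NP)/NP
    [1,4] NP   <
      [1,2] "liked" : NP\PP
      [2,4] NP\(NP\PP)   >
        [2,3] "with" : (NP\(NP\PP))/PP
        [3,4] "dog" : PP
  [4,6] S\(S\NP)   <
    [4,5] "the" : N
    [5,6] "clearly" : (S\(S\NP))\N

S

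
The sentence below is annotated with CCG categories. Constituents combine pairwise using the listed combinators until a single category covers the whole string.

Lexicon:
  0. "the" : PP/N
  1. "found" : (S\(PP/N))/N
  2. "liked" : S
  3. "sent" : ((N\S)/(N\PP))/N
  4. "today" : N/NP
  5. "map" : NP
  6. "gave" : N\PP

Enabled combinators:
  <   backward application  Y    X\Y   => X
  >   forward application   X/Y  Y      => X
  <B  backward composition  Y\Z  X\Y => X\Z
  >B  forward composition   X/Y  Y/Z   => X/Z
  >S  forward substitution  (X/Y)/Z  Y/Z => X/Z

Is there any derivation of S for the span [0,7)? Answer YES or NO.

YES

[0,7] S   <
  [0,1] "the" : PP/N
  [1,7] S\(PP/N)   >
    [1,2] "found" : (S\(PP/N))/N
    [2,7] N   <
      [2,3] "liked" : S
      [3,7] N\S   >
        [3,6] (N\S)/(N\PP)   >
          [3,4] "sent" : ((N\S)/(N\PP))/N
          [4,6] N   >
            [4,5] "today" : N/NP
            [5,6] "map" : NP
        [6,7] "gave" : N\PP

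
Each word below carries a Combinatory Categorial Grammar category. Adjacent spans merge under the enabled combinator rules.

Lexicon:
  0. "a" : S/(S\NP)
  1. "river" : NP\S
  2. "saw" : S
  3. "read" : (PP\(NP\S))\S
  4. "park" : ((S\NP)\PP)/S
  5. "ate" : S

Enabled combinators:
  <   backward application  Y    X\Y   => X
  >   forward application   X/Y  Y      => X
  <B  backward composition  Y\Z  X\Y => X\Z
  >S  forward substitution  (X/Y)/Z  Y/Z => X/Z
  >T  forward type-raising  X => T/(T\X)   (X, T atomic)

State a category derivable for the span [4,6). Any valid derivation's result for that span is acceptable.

[0,6] S   >
  [0,1] "a" : S/(S\NP)
  [1,6] S\NP   <
    [1,4] PP   <
      [1,2] "river" : NP\S
      [2,4] PP\(NP\S)   <
        [2,3] "saw" : S
        [3,4] "read" : (PP\(NP\S))\S
    [4,6] (S\NP)\PP   >
      [4,5] "park" : ((S\NP)\PP)/S
      [5,6] "ate" : S

(S\NP)\PP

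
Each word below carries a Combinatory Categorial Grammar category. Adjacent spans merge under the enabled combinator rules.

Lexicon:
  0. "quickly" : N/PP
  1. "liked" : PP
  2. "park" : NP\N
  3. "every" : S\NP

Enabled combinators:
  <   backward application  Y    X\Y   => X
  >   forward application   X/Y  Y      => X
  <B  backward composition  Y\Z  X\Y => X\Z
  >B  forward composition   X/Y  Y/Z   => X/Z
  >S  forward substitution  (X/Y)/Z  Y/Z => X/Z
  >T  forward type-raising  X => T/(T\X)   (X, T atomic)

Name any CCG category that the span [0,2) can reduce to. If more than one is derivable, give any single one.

N

[0,4] S   <
  [0,3] NP   <
    [0,2] N   >
      [0,1] "quickly" : N/PP
      [1,2] "liked" : PP
    [2,3] "park" : NP\N
  [3,4] "every" : S\NP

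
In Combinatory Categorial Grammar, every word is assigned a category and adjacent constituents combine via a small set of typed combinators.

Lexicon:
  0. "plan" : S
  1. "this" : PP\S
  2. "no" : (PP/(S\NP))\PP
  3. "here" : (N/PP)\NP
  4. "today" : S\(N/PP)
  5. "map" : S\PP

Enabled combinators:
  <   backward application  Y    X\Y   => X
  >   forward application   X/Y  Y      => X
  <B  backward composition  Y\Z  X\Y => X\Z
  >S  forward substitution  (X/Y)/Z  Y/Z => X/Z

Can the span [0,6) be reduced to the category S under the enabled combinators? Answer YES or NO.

YES

[0,6] S   <
  [0,5] PP   >
    [0,3] PP/(S\NP)   <
      [0,2] PP   <
        [0,1] "plan" : S
        [1,2] "this" : PP\S
      [2,3] "no" : (PP/(S\NP))\PP
    [3,5] S\NP   <B
      [3,4] "here" : (N/PP)\NP
      [4,5] "today" : S\(N/PP)
  [5,6] "map" : S\PP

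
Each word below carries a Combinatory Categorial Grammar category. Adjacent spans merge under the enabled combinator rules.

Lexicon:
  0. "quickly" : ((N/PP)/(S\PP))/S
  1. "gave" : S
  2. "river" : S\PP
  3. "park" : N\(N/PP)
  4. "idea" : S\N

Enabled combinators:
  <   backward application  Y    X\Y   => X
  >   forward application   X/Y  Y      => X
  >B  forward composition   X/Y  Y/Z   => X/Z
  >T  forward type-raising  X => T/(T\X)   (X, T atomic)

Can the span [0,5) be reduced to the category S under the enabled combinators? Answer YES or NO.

[0,5] S   <
  [0,4] N   <
    [0,3] N/PP   >
      [0,2] (N/PP)/(S\PP)   >
        [0,1] "quickly" : ((N/PP)/(S\PP))/S
        [1,2] "gave" : S
      [2,3] "river" : S\PP
    [3,4] "park" : N\(N/PP)
  [4,5] "idea" : S\N

YES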